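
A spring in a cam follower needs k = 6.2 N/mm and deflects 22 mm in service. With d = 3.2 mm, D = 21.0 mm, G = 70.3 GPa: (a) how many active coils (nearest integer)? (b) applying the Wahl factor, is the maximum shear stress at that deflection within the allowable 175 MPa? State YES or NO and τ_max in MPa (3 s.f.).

N_a = Gd⁴/(8D³k) = (70.3×10³)(3.2⁴)/(8·21.0³·6.2) = 16.05 → N_a = 16
Actual rate k = Gd⁴/(8D³·16) = 6.2185 N/mm
Working load F = kδ = 6.2185·22 = 136.81 N
C = 21.0/3.2 = 6.5625; K_W = (4C−1)/(4C−4)+0.615/C = 1.2285
τ_max = K_W·8FD/(πd³) = 1.2285·223.26 = 274.29 MPa
τ_max > 175 MPa → exceeds allowable

(a) 16 coils; (b) NO, τ_max = 274 MPa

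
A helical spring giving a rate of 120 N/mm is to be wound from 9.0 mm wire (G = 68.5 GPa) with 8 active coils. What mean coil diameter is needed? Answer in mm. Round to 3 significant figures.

D = (Gd⁴/(8N_a·k))^(1/3) = (68.5×10³·9.0⁴/(8·8·120))^(1/3)
  = (58519.3)^(1/3) = 38.8240 mm

38.8 mm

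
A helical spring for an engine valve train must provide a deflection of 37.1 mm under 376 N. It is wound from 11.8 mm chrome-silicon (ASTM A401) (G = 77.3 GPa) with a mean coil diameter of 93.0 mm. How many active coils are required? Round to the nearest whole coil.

23

Required rate k = F/δ = 376/37.1 = 10.135 N/mm
N_a = Gd⁴/(8D³k) = (77.3×10³ × 11.8⁴)/(8 × 93.0³ × 10.135)
    = 1.49868e+09 / 6.52158e+07 = 22.98 → 23 coils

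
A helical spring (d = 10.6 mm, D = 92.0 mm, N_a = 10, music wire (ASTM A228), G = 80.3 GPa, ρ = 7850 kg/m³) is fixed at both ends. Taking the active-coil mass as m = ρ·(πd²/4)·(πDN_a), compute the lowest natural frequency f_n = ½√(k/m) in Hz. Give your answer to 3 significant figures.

45.1 Hz

k = Gd⁴/(8D³N_a) = (80.3×10³)(10.6⁴)/(8·92.0³·10) = 16.274 N/mm = 16274 N/m
Wire length L = πDN_a = π·92.0·10 = 2890.3 mm
m = ρ·(πd²/4)·L = 7850 × 88.247×10⁻⁶ m² × 2.8903 m = 2.0022 kg
f_n = ½√(k/m) = 0.5·√(16274/2.0022) = 0.5·√(8127.9) = 45.077 Hz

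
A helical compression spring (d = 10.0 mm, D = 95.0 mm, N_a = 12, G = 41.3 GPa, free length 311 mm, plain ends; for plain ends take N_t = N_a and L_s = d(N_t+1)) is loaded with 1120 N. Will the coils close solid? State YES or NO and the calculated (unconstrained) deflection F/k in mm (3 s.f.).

k = Gd⁴/(8D³N_a) = (41.3×10³)(10.0⁴)/(8·95.0³·12) = 5.0177 N/mm
N_t = 12; L_s = 10.0·13 = 130 mm; δ_solid = L₀ − L_s = 311 − 130 = 181 mm
δ = F/k = 1120/5.0177 = 223.21 mm
δ ≥ δ_solid → spring goes solid

YES, δ = 223 mm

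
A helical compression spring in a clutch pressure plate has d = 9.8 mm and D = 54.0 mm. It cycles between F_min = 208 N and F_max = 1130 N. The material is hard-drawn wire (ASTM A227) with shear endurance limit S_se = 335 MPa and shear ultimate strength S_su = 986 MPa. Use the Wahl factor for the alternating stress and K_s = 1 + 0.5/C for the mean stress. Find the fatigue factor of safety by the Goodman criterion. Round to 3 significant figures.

C = D/d = 54.0/9.8 = 5.5102; K_W = (4C−1)/(4C−4)+0.615/C = 1.2779; K_s = 1+0.5/C = 1.0907
F_a = (F_max−F_min)/2 = 461 N; F_m = (F_max+F_min)/2 = 669 N
τ_a = K_W·8F_aD/(πd³) = 1.2779 × 67.353 = 86.07 MPa
τ_m = K_s·8F_mD/(πd³) = 1.0907 × 97.742 = 106.61 MPa
Goodman: 1/n_f = τ_a/S_se + τ_m/S_su = 86.07/335 + 106.61/986 = 0.25693 + 0.10813 = 0.36505
n_f = 1/0.36505 = 2.739

2.74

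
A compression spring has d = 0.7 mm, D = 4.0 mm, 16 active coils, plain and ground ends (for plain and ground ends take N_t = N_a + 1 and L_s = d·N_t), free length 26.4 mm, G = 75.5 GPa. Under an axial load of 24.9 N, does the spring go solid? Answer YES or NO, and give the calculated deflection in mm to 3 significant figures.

NO, δ = 11.3 mm

k = Gd⁴/(8D³N_a) = (75.5×10³)(0.7⁴)/(8·4.0³·16) = 2.2128 N/mm
N_t = 17; L_s = 0.7·17 = 11.9 mm; δ_solid = L₀ − L_s = 26.4 − 11.9 = 14.5 mm
δ = F/k = 24.9/2.2128 = 11.253 mm
δ < δ_solid → spring does not go solid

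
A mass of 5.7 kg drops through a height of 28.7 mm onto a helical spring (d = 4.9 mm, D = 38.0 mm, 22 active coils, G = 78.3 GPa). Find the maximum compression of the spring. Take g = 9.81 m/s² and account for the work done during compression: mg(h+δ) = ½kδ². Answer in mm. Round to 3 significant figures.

k = Gd⁴/(8D³N_a) = (78.3×10³)(4.9⁴)/(8·38.0³·22) = 4.6739 N/mm
W = mg = 5.7 × 9.81 = 55.917 N
½kδ² − Wδ − Wh = 0 → δ = (W + √(W² + 2kWh))/k
δ = (55.917 + √(3126.7 + 15001.6))/4.6739 = (55.917 + 134.64)/4.6739 = 40.77 mm

40.8 mm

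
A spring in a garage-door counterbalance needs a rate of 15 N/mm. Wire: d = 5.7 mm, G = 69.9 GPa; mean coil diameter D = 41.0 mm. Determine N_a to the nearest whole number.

N_a = Gd⁴/(8D³k) = (69.9×10³ × 5.7⁴)/(8 × 41.0³ × 15)
    = 7.37864e+07 / 8.27052e+06 = 8.922 → 9 coils

9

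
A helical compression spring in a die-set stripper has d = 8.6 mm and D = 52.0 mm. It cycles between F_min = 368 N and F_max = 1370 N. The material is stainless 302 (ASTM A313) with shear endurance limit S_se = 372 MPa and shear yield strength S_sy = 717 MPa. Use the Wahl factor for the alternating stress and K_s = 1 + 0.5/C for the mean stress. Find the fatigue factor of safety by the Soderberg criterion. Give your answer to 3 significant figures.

1.60

C = D/d = 52.0/8.6 = 6.0465; K_W = (4C−1)/(4C−4)+0.615/C = 1.2503; K_s = 1+0.5/C = 1.0827
F_a = (F_max−F_min)/2 = 501 N; F_m = (F_max+F_min)/2 = 869 N
τ_a = K_W·8F_aD/(πd³) = 1.2503 × 104.3 = 130.41 MPa
τ_m = K_s·8F_mD/(πd³) = 1.0827 × 180.91 = 195.87 MPa
Soderberg: 1/n_f = τ_a/S_se + τ_m/S_sy = 130.41/372 + 195.87/717 = 0.35056 + 0.27318 = 0.62375
n_f = 1/0.62375 = 1.603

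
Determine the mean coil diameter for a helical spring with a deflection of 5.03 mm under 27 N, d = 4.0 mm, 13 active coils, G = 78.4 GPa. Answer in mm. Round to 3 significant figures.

Required rate k = F/δ = 27/5.03 = 5.3678 N/mm
D = (Gd⁴/(8N_a·k))^(1/3) = (78.4×10³·4.0⁴/(8·13·5.3678))^(1/3)
  = (35952.3)^(1/3) = 33.0047 mm

33.0 mm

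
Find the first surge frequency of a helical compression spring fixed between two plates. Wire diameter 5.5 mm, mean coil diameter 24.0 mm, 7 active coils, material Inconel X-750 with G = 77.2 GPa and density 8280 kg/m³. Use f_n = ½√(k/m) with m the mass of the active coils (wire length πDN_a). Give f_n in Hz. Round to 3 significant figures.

469 Hz

k = Gd⁴/(8D³N_a) = (77.2×10³)(5.5⁴)/(8·24.0³·7) = 91.253 N/mm = 91253 N/m
Wire length L = πDN_a = π·24.0·7 = 527.79 mm
m = ρ·(πd²/4)·L = 8280 × 23.758×10⁻⁶ m² × 0.52779 m = 0.10383 kg
f_n = ½√(k/m) = 0.5·√(91253/0.10383) = 0.5·√(8.789e+05) = 468.75 Hz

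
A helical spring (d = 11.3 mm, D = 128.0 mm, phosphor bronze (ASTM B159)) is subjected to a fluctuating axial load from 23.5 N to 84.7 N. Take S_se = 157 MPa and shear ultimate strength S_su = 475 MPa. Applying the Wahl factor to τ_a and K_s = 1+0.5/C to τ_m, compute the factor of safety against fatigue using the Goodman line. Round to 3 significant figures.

13.1

C = D/d = 128.0/11.3 = 11.3274; K_W = (4C−1)/(4C−4)+0.615/C = 1.1269; K_s = 1+0.5/C = 1.0441
F_a = (F_max−F_min)/2 = 30.6 N; F_m = (F_max+F_min)/2 = 54.1 N
τ_a = K_W·8F_aD/(πd³) = 1.1269 × 6.9125 = 7.7898 MPa
τ_m = K_s·8F_mD/(πd³) = 1.0441 × 12.221 = 12.761 MPa
Goodman: 1/n_f = τ_a/S_se + τ_m/S_su = 7.7898/157 + 12.761/475 = 0.04962 + 0.02686 = 0.076481
n_f = 1/0.076481 = 13.08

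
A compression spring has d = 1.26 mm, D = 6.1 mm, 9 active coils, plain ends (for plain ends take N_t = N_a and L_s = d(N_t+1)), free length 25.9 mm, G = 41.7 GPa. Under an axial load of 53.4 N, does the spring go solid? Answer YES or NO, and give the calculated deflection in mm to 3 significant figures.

NO, δ = 8.30 mm

k = Gd⁴/(8D³N_a) = (41.7×10³)(1.26⁴)/(8·6.1³·9) = 6.4313 N/mm
N_t = 9; L_s = 1.26·10 = 12.6 mm; δ_solid = L₀ − L_s = 25.9 − 12.6 = 13.3 mm
δ = F/k = 53.4/6.4313 = 8.3032 mm
δ < δ_solid → spring does not go solid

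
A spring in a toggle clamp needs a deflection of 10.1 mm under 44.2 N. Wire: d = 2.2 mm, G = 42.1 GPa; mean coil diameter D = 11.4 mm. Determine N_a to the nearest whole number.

Required rate k = F/δ = 44.2/10.1 = 4.3762 N/mm
N_a = Gd⁴/(8D³k) = (42.1×10³ × 2.2⁴)/(8 × 11.4³ × 4.3762)
    = 986218 / 51868.7 = 19.01 → 19 coils

19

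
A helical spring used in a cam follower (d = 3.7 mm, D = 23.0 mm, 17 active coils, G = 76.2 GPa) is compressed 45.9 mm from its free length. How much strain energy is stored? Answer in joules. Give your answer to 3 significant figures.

9.09 J

k = Gd⁴/(8D³N_a) = (76.2×10³)(3.7⁴)/(8·23.0³·17) = 8.6306 N/mm
U = ½kδ² = 0.5 × 8.6306 × 45.9² = 9091.5 N·mm = 9.0915 J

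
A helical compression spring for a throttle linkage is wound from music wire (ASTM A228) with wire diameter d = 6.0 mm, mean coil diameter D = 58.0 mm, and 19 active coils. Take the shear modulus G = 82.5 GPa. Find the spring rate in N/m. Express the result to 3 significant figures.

k = Gd⁴/(8D³N_a) = (82.5×10³ × 6.0⁴) / (8 × 58.0³ × 19)
  = 1.0692e+08 / 2.9657e+07 = 3.6052 N/mm = 3605.2 N/m

3610 N/m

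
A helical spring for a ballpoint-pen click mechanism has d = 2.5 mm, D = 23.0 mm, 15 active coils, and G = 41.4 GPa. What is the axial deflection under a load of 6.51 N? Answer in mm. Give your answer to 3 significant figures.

5.88 mm

k = Gd⁴/(8D³N_a) = (41.4×10³)(2.5⁴)/(8·23.0³·15) = 1.1076 N/mm
δ = F/k = 6.51 / 1.1076 = 5.8774 mm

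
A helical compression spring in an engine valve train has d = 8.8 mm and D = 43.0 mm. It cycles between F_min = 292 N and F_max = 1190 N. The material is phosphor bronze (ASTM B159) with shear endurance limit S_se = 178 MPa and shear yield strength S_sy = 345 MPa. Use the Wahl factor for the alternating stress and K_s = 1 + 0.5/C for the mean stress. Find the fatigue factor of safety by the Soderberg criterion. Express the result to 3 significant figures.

C = D/d = 43.0/8.8 = 4.8864; K_W = (4C−1)/(4C−4)+0.615/C = 1.3188; K_s = 1+0.5/C = 1.1023
F_a = (F_max−F_min)/2 = 449 N; F_m = (F_max+F_min)/2 = 741 N
τ_a = K_W·8F_aD/(πd³) = 1.3188 × 72.145 = 95.148 MPa
τ_m = K_s·8F_mD/(πd³) = 1.1023 × 119.06 = 131.25 MPa
Soderberg: 1/n_f = τ_a/S_se + τ_m/S_sy = 95.148/178 + 131.25/345 = 0.53454 + 0.38043 = 0.91497
n_f = 1/0.91497 = 1.093

1.09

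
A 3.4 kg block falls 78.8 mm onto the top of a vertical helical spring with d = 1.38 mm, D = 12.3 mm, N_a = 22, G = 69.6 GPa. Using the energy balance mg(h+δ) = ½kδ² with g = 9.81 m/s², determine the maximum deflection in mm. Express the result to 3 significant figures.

137 mm

k = Gd⁴/(8D³N_a) = (69.6×10³)(1.38⁴)/(8·12.3³·22) = 0.77072 N/mm
W = mg = 3.4 × 9.81 = 33.354 N
½kδ² − Wδ − Wh = 0 → δ = (W + √(W² + 2kWh))/k
δ = (33.354 + √(1112.5 + 4051.37))/0.77072 = (33.354 + 71.86)/0.77072 = 136.51 mm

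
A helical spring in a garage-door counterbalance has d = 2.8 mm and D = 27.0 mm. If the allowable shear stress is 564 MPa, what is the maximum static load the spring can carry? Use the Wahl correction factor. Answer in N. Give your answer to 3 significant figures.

C = D/d = 27.0/2.8 = 9.6429
K_W = (4C−1)/(4C−4) + 0.615/C = 37.571/34.571 + 0.0638 = 1.1506
τ_max = K·8FD/(πd³) → F_max = τ_allow·πd³/(8DK)
F_max = 564·π·2.8³/(8·27.0·1.1506) = 38896/248.52 = 156.51 N

157 N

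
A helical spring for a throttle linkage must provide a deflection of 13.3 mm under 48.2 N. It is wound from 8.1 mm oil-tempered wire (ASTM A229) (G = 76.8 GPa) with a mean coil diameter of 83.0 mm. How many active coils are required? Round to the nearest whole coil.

20

Required rate k = F/δ = 48.2/13.3 = 3.6241 N/mm
N_a = Gd⁴/(8D³k) = (76.8×10³ × 8.1⁴)/(8 × 83.0³ × 3.6241)
    = 3.30599e+08 / 1.65775e+07 = 19.94 → 20 coils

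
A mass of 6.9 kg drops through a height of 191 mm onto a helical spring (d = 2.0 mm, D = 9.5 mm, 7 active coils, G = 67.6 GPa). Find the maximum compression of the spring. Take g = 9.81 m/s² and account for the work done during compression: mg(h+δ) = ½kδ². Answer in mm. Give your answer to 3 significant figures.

k = Gd⁴/(8D³N_a) = (67.6×10³)(2.0⁴)/(8·9.5³·7) = 22.527 N/mm
W = mg = 6.9 × 9.81 = 67.689 N
½kδ² − Wδ − Wh = 0 → δ = (W + √(W² + 2kWh))/k
δ = (67.689 + √(4581.8 + 582491))/22.527 = (67.689 + 766.21)/22.527 = 37.017 mm

37.0 mm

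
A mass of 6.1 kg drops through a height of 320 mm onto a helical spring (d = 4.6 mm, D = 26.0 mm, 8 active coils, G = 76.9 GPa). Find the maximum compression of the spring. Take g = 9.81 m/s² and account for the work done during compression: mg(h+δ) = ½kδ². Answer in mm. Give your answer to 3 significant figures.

37.4 mm

k = Gd⁴/(8D³N_a) = (76.9×10³)(4.6⁴)/(8·26.0³·8) = 30.61 N/mm
W = mg = 6.1 × 9.81 = 59.841 N
½kδ² − Wδ − Wh = 0 → δ = (W + √(W² + 2kWh))/k
δ = (59.841 + √(3580.9 + 1.17229e+06))/30.61 = (59.841 + 1084.4)/30.61 = 37.381 mm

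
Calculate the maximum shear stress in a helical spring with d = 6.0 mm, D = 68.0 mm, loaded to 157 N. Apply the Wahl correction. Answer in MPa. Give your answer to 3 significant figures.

142 MPa

Spring index C = D/d = 68.0/6.0 = 11.3333
K_W = (4C−1)/(4C−4) + 0.615/C = 44.333/41.333 + 0.0543 = 1.1268
τ₀ = 8FD/(πd³) = 8·157·68.0/(π·6.0³) = 85408/678.58 = 125.86 MPa
τ_max = K·τ₀ = 1.1268 × 125.86 = 141.83 MPa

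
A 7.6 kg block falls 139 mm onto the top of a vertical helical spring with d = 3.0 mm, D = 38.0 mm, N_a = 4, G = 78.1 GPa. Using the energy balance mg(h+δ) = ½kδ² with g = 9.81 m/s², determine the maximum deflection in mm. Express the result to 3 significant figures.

99.3 mm

k = Gd⁴/(8D³N_a) = (78.1×10³)(3.0⁴)/(8·38.0³·4) = 3.6028 N/mm
W = mg = 7.6 × 9.81 = 74.556 N
½kδ² − Wδ − Wh = 0 → δ = (W + √(W² + 2kWh))/k
δ = (74.556 + √(5558.6 + 74672.8))/3.6028 = (74.556 + 283.25)/3.6028 = 99.315 mm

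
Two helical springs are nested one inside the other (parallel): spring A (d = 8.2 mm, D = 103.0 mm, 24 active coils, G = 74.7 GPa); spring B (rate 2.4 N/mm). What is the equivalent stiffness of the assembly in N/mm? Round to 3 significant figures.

4.01 N/mm

k_A = Gd⁴/(8D³N_a) = (74.7×10³)(8.2⁴)/(8·103.0³·24) = 1.6098 N/mm
Parallel: k_eq = 1.6098 + 2.4 = 4.0098 N/mm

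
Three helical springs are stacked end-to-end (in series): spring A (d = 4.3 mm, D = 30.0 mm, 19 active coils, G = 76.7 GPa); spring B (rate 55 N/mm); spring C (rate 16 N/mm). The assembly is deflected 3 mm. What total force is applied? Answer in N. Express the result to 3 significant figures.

12.6 N

k_A = Gd⁴/(8D³N_a) = (76.7×10³)(4.3⁴)/(8·30.0³·19) = 6.3894 N/mm
Series: 1/k_eq = 1/6.3894 + 1/55 + 1/16 = 0.23719; k_eq = 4.216 N/mm
F = k_eq·δ = 4.216·3 = 12.648 N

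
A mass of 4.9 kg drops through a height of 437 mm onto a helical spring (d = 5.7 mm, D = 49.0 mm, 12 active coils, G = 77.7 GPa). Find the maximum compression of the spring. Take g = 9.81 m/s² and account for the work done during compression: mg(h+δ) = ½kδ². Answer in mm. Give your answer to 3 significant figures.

83.0 mm

k = Gd⁴/(8D³N_a) = (77.7×10³)(5.7⁴)/(8·49.0³·12) = 7.2621 N/mm
W = mg = 4.9 × 9.81 = 48.069 N
½kδ² − Wδ − Wh = 0 → δ = (W + √(W² + 2kWh))/k
δ = (48.069 + √(2310.6 + 305097))/7.2621 = (48.069 + 554.44)/7.2621 = 82.967 mm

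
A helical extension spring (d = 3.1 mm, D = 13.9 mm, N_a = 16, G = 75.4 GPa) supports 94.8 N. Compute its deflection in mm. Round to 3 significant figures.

k = Gd⁴/(8D³N_a) = (75.4×10³)(3.1⁴)/(8·13.9³·16) = 20.256 N/mm
δ = F/k = 94.8 / 20.256 = 4.68 mm

4.68 mm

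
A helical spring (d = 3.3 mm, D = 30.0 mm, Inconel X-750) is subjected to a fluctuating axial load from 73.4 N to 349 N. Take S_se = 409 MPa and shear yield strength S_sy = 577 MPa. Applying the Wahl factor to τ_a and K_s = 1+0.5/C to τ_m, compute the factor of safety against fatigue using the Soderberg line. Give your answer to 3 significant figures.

C = D/d = 30.0/3.3 = 9.0909; K_W = (4C−1)/(4C−4)+0.615/C = 1.1603; K_s = 1+0.5/C = 1.0550
F_a = (F_max−F_min)/2 = 137.8 N; F_m = (F_max+F_min)/2 = 211.2 N
τ_a = K_W·8F_aD/(πd³) = 1.1603 × 292.93 = 339.9 MPa
τ_m = K_s·8F_mD/(πd³) = 1.0550 × 448.97 = 473.66 MPa
Soderberg: 1/n_f = τ_a/S_se + τ_m/S_sy = 339.9/409 + 473.66/577 = 0.83106 + 0.82090 = 1.652
n_f = 1/1.652 = 0.6053

0.605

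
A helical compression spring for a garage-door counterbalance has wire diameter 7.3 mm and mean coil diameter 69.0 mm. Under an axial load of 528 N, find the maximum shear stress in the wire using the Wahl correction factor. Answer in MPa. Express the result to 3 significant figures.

275 MPa

Spring index C = D/d = 69.0/7.3 = 9.4521
K_W = (4C−1)/(4C−4) + 0.615/C = 36.808/33.808 + 0.0651 = 1.1538
τ₀ = 8FD/(πd³) = 8·528·69.0/(π·7.3³) = 291456/1222.1 = 238.48 MPa
τ_max = K·τ₀ = 1.1538 × 238.48 = 275.16 MPa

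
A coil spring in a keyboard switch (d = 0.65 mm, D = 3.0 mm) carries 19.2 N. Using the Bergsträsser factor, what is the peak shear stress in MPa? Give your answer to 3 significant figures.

Spring index C = D/d = 3.0/0.65 = 4.6154
K_B = (4C+2)/(4C−3) = 20.462/15.462 = 1.3234
τ₀ = 8FD/(πd³) = 8·19.2·3.0/(π·0.65³) = 460.8/0.86276 = 534.1 MPa
τ_max = K·τ₀ = 1.3234 × 534.1 = 706.82 MPa

707 MPa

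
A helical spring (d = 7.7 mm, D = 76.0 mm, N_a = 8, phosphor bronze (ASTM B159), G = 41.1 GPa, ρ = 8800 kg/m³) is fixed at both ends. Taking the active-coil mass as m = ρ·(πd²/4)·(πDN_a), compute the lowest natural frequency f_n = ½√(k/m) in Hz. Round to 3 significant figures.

40.5 Hz

k = Gd⁴/(8D³N_a) = (41.1×10³)(7.7⁴)/(8·76.0³·8) = 5.1426 N/mm = 5142.6 N/m
Wire length L = πDN_a = π·76.0·8 = 1910.1 mm
m = ρ·(πd²/4)·L = 8800 × 46.566×10⁻⁶ m² × 1.9101 m = 0.78272 kg
f_n = ½√(k/m) = 0.5·√(5142.6/0.78272) = 0.5·√(6570.2) = 40.528 Hz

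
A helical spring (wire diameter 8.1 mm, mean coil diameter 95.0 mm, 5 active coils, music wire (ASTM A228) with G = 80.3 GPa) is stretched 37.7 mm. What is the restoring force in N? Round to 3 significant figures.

k = Gd⁴/(8D³N_a) = (80.3×10³)(8.1⁴)/(8·95.0³·5) = 10.079 N/mm
F = k·δ = 10.079 × 37.7 = 379.98 N

380 N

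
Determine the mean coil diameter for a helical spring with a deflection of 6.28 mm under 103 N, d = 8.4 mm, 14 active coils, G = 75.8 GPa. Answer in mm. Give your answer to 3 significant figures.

Required rate k = F/δ = 103/6.28 = 16.401 N/mm
D = (Gd⁴/(8N_a·k))^(1/3) = (75.8×10³·8.4⁴/(8·14·16.401))^(1/3)
  = (205443)^(1/3) = 59.0061 mm

59.0 mm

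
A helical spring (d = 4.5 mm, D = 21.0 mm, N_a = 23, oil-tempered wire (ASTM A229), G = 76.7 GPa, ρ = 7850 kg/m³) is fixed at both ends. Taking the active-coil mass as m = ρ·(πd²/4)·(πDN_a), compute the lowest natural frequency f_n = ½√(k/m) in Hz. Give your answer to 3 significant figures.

156 Hz

k = Gd⁴/(8D³N_a) = (76.7×10³)(4.5⁴)/(8·21.0³·23) = 18.457 N/mm = 18457 N/m
Wire length L = πDN_a = π·21.0·23 = 1517.4 mm
m = ρ·(πd²/4)·L = 7850 × 15.904×10⁻⁶ m² × 1.5174 m = 0.18944 kg
f_n = ½√(k/m) = 0.5·√(18457/0.18944) = 0.5·√(97429) = 156.07 Hz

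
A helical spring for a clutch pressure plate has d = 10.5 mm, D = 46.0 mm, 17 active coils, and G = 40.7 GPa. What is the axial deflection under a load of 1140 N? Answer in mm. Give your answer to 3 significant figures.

30.5 mm

k = Gd⁴/(8D³N_a) = (40.7×10³)(10.5⁴)/(8·46.0³·17) = 37.371 N/mm
δ = F/k = 1140 / 37.371 = 30.505 mm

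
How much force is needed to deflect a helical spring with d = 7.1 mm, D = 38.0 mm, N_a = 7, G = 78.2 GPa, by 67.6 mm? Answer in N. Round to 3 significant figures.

4370 N

k = Gd⁴/(8D³N_a) = (78.2×10³)(7.1⁴)/(8·38.0³·7) = 64.67 N/mm
F = k·δ = 64.67 × 67.6 = 4371.7 N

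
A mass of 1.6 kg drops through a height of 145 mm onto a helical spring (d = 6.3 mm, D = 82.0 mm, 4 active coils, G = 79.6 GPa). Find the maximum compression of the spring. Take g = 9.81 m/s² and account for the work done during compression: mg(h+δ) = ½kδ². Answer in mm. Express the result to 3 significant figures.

k = Gd⁴/(8D³N_a) = (79.6×10³)(6.3⁴)/(8·82.0³·4) = 7.107 N/mm
W = mg = 1.6 × 9.81 = 15.696 N
½kδ² − Wδ − Wh = 0 → δ = (W + √(W² + 2kWh))/k
δ = (15.696 + √(246.36 + 32349.7))/7.107 = (15.696 + 180.54)/7.107 = 27.612 mm

27.6 mm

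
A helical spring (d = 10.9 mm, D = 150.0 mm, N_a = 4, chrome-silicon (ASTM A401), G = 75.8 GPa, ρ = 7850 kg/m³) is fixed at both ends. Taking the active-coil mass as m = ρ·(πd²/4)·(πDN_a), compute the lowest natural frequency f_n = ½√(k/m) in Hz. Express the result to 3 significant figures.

42.4 Hz

k = Gd⁴/(8D³N_a) = (75.8×10³)(10.9⁴)/(8·150.0³·4) = 9.9072 N/mm = 9907.2 N/m
Wire length L = πDN_a = π·150.0·4 = 1885 mm
m = ρ·(πd²/4)·L = 7850 × 93.313×10⁻⁶ m² × 1.885 m = 1.3807 kg
f_n = ½√(k/m) = 0.5·√(9907.2/1.3807) = 0.5·√(7175.3) = 42.353 Hz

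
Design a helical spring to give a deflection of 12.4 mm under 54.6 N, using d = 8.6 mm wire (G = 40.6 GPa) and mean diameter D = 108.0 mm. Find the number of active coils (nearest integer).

Required rate k = F/δ = 54.6/12.4 = 4.4032 N/mm
N_a = Gd⁴/(8D³k) = (40.6×10³ × 8.6⁴)/(8 × 108.0³ × 4.4032)
    = 2.22085e+08 / 4.43744e+07 = 5.005 → 5 coils

5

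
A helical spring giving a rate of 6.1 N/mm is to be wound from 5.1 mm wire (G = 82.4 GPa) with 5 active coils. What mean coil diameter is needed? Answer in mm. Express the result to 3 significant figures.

D = (Gd⁴/(8N_a·k))^(1/3) = (82.4×10³·5.1⁴/(8·5·6.1))^(1/3)
  = (228464)^(1/3) = 61.1326 mm

61.1 mm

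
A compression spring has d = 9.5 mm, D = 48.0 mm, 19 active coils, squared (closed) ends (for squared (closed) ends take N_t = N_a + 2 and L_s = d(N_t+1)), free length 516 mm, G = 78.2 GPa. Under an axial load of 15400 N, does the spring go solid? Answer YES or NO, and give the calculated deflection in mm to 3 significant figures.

k = Gd⁴/(8D³N_a) = (78.2×10³)(9.5⁴)/(8·48.0³·19) = 37.891 N/mm
N_t = 21; L_s = 9.5·22 = 209 mm; δ_solid = L₀ − L_s = 516 − 209 = 307 mm
δ = F/k = 15400/37.891 = 406.43 mm
δ ≥ δ_solid → spring goes solid

YES, δ = 406 mm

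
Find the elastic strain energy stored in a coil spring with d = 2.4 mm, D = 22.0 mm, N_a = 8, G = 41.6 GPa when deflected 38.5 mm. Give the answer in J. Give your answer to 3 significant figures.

1.50 J

k = Gd⁴/(8D³N_a) = (41.6×10³)(2.4⁴)/(8·22.0³·8) = 2.0253 N/mm
U = ½kδ² = 0.5 × 2.0253 × 38.5² = 1501 N·mm = 1.501 J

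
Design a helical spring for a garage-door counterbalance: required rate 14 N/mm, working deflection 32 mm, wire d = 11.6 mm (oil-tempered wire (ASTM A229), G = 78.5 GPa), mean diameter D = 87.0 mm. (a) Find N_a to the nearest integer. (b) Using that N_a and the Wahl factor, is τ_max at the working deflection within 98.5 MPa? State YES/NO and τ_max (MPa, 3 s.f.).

(a) 19 coils; (b) YES, τ_max = 77.2 MPa

N_a = Gd⁴/(8D³k) = (78.5×10³)(11.6⁴)/(8·87.0³·14) = 19.27 → N_a = 19
Actual rate k = Gd⁴/(8D³·19) = 14.2 N/mm
Working load F = kδ = 14.2·32 = 454.41 N
C = 87.0/11.6 = 7.5000; K_W = (4C−1)/(4C−4)+0.615/C = 1.1974
τ_max = K_W·8FD/(πd³) = 1.1974·64.496 = 77.227 MPa
τ_max ≤ 98.5 MPa → acceptable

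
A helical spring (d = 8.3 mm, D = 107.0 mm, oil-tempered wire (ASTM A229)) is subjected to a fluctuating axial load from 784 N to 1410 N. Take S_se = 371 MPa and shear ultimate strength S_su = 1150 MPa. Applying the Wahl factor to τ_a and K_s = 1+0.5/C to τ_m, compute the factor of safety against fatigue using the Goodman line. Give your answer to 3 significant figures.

1.09

C = D/d = 107.0/8.3 = 12.8916; K_W = (4C−1)/(4C−4)+0.615/C = 1.1108; K_s = 1+0.5/C = 1.0388
F_a = (F_max−F_min)/2 = 313 N; F_m = (F_max+F_min)/2 = 1097 N
τ_a = K_W·8F_aD/(πd³) = 1.1108 × 149.15 = 165.68 MPa
τ_m = K_s·8F_mD/(πd³) = 1.0388 × 522.75 = 543.03 MPa
Goodman: 1/n_f = τ_a/S_se + τ_m/S_su = 165.68/371 + 543.03/1150 = 0.44657 + 0.47220 = 0.91876
n_f = 1/0.91876 = 1.088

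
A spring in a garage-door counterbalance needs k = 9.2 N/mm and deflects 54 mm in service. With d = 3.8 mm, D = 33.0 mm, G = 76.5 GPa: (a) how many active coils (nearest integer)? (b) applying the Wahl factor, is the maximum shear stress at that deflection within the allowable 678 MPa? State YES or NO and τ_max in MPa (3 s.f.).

N_a = Gd⁴/(8D³k) = (76.5×10³)(3.8⁴)/(8·33.0³·9.2) = 6.031 → N_a = 6
Actual rate k = Gd⁴/(8D³·6) = 9.2473 N/mm
Working load F = kδ = 9.2473·54 = 499.35 N
C = 33.0/3.8 = 8.6842; K_W = (4C−1)/(4C−4)+0.615/C = 1.1684
τ_max = K_W·8FD/(πd³) = 1.1684·764.73 = 893.53 MPa
τ_max > 678 MPa → exceeds allowable

(a) 6 coils; (b) NO, τ_max = 894 MPa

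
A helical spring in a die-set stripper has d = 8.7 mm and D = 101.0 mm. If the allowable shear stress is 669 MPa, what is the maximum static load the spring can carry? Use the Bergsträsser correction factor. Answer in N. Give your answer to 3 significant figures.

C = D/d = 101.0/8.7 = 11.6092
K_B = (4C+2)/(4C−3) = 48.437/43.437 = 1.1151
τ_max = K·8FD/(πd³) → F_max = τ_allow·πd³/(8DK)
F_max = 669·π·8.7³/(8·101.0·1.1151) = 1.384e+06/901.01 = 1536 N

1540 N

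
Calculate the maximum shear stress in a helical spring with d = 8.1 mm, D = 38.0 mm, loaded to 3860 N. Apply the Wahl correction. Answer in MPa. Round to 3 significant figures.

938 MPa

Spring index C = D/d = 38.0/8.1 = 4.6914
K_W = (4C−1)/(4C−4) + 0.615/C = 17.765/14.765 + 0.1311 = 1.3343
τ₀ = 8FD/(πd³) = 8·3860·38.0/(π·8.1³) = 1.17344e+06/1669.6 = 702.84 MPa
τ_max = K·τ₀ = 1.3343 × 702.84 = 937.78 MPa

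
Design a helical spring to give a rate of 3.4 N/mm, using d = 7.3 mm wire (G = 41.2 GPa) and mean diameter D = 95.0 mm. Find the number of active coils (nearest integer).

5

N_a = Gd⁴/(8D³k) = (41.2×10³ × 7.3⁴)/(8 × 95.0³ × 3.4)
    = 1.17001e+08 / 2.33206e+07 = 5.017 → 5 coils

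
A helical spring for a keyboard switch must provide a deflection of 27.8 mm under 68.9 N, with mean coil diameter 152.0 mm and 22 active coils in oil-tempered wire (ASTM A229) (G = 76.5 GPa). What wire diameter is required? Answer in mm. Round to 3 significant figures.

Required rate k = F/δ = 68.9/27.8 = 2.4784 N/mm
d = (8D³N_a·k / G)^(1/4) = (8·152.0³·22·2.4784 / (76.5×10³))^0.25
  = (20024)^0.25 = 11.8957 mm

11.9 mm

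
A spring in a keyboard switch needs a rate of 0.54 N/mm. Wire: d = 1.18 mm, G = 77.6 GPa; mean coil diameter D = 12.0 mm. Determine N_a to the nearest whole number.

N_a = Gd⁴/(8D³k) = (77.6×10³ × 1.18⁴)/(8 × 12.0³ × 0.54)
    = 150449 / 7464.96 = 20.15 → 20 coils

20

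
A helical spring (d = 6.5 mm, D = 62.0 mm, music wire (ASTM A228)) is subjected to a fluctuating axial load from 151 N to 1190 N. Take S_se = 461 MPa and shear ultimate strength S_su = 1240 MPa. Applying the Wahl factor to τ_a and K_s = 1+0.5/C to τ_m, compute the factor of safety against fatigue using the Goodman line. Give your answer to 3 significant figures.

0.931

C = D/d = 62.0/6.5 = 9.5385; K_W = (4C−1)/(4C−4)+0.615/C = 1.1523; K_s = 1+0.5/C = 1.0524
F_a = (F_max−F_min)/2 = 519.5 N; F_m = (F_max+F_min)/2 = 670.5 N
τ_a = K_W·8F_aD/(πd³) = 1.1523 × 298.66 = 344.15 MPa
τ_m = K_s·8F_mD/(πd³) = 1.0524 × 385.47 = 405.68 MPa
Goodman: 1/n_f = τ_a/S_se + τ_m/S_su = 344.15/461 + 405.68/1240 = 0.74653 + 0.32716 = 1.0737
n_f = 1/1.0737 = 0.9314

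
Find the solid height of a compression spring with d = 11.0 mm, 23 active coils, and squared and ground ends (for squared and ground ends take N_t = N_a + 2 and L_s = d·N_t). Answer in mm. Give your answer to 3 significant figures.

squared and ground ends: N_t = N_a + 2 = 23 + 2 = 25
L_s = d·N_t = 11.0 × 25 = 275 mm

275 mm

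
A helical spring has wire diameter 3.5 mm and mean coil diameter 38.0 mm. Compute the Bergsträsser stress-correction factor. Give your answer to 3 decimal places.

1.124

C = D/d = 38.0/3.5 = 10.8571
K_B = (4C+2)/(4C−3) = 45.429/40.429 = 1.1237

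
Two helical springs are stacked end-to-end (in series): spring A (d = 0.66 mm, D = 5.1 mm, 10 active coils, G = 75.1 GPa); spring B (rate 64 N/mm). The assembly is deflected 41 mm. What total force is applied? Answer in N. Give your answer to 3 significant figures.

k_A = Gd⁴/(8D³N_a) = (75.1×10³)(0.66⁴)/(8·5.1³·10) = 1.3428 N/mm
Series: 1/k_eq = 1/1.3428 + 1/64 = 0.76033; k_eq = 1.3152 N/mm
F = k_eq·δ = 1.3152·41 = 53.924 N

53.9 N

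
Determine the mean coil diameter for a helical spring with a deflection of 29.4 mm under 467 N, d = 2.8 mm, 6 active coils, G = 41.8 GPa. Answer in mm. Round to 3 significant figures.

Required rate k = F/δ = 467/29.4 = 15.884 N/mm
D = (Gd⁴/(8N_a·k))^(1/3) = (41.8×10³·2.8⁴/(8·6·15.884))^(1/3)
  = (3369.75)^(1/3) = 14.9922 mm

15.0 mm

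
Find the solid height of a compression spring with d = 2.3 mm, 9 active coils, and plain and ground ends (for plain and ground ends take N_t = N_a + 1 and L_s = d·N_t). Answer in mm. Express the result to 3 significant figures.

23.0 mm

plain and ground ends: N_t = N_a + 1 = 9 + 1 = 10
L_s = d·N_t = 2.3 × 10 = 23 mm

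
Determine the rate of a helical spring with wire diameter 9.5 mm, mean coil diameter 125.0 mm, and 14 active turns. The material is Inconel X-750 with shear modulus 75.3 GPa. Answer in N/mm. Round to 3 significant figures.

2.80 N/mm

k = Gd⁴/(8D³N_a) = (75.3×10³ × 9.5⁴) / (8 × 125.0³ × 14)
  = 6.13323e+08 / 2.1875e+08 = 2.8038 N/mm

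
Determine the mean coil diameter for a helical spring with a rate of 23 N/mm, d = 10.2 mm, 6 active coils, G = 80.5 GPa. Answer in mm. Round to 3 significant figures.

92.4 mm

D = (Gd⁴/(8N_a·k))^(1/3) = (80.5×10³·10.2⁴/(8·6·23))^(1/3)
  = (789273)^(1/3) = 92.4150 mm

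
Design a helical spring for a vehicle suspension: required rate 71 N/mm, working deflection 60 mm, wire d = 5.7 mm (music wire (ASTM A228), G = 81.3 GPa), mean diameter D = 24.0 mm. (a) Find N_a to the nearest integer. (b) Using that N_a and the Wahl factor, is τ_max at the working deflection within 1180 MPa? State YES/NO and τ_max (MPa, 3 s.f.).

(a) 11 coils; (b) NO, τ_max = 1930 MPa

N_a = Gd⁴/(8D³k) = (81.3×10³)(5.7⁴)/(8·24.0³·71) = 10.93 → N_a = 11
Actual rate k = Gd⁴/(8D³·11) = 70.546 N/mm
Working load F = kδ = 70.546·60 = 4232.8 N
C = 24.0/5.7 = 4.2105; K_W = (4C−1)/(4C−4)+0.615/C = 1.3797
τ_max = K_W·8FD/(πd³) = 1.3797·1396.9 = 1927.2 MPa
τ_max > 1180 MPa → exceeds allowable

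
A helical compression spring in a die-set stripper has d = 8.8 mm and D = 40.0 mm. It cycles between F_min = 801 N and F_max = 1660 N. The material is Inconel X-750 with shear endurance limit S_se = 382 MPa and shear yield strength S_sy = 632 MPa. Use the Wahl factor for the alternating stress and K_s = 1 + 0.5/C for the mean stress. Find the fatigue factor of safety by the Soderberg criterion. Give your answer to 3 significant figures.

C = D/d = 40.0/8.8 = 4.5455; K_W = (4C−1)/(4C−4)+0.615/C = 1.3468; K_s = 1+0.5/C = 1.1100
F_a = (F_max−F_min)/2 = 429.5 N; F_m = (F_max+F_min)/2 = 1230.5 N
τ_a = K_W·8F_aD/(πd³) = 1.3468 × 64.197 = 86.463 MPa
τ_m = K_s·8F_mD/(πd³) = 1.1100 × 183.92 = 204.15 MPa
Soderberg: 1/n_f = τ_a/S_se + τ_m/S_sy = 86.463/382 + 204.15/632 = 0.22634 + 0.32303 = 0.54937
n_f = 1/0.54937 = 1.82

1.82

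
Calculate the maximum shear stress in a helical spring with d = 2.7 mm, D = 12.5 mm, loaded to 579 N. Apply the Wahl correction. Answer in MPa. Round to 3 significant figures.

1250 MPa

Spring index C = D/d = 12.5/2.7 = 4.6296
K_W = (4C−1)/(4C−4) + 0.615/C = 17.519/14.519 + 0.1328 = 1.3395
τ₀ = 8FD/(πd³) = 8·579·12.5/(π·2.7³) = 57900/61.836 = 936.35 MPa
τ_max = K·τ₀ = 1.3395 × 936.35 = 1254.2 MPa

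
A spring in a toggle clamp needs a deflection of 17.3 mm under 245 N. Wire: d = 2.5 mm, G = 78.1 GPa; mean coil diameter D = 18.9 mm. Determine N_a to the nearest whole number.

4

Required rate k = F/δ = 245/17.3 = 14.162 N/mm
N_a = Gd⁴/(8D³k) = (78.1×10³ × 2.5⁴)/(8 × 18.9³ × 14.162)
    = 3.05078e+06 / 764884 = 3.989 → 4 coils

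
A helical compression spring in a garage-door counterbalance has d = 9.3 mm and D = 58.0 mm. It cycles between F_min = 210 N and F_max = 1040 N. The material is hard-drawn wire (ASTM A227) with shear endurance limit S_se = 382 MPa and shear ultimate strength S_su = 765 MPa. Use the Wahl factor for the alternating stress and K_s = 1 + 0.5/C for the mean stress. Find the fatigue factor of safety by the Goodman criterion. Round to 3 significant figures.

C = D/d = 58.0/9.3 = 6.2366; K_W = (4C−1)/(4C−4)+0.615/C = 1.2418; K_s = 1+0.5/C = 1.0802
F_a = (F_max−F_min)/2 = 415 N; F_m = (F_max+F_min)/2 = 625 N
τ_a = K_W·8F_aD/(πd³) = 1.2418 × 76.202 = 94.631 MPa
τ_m = K_s·8F_mD/(πd³) = 1.0802 × 114.76 = 123.96 MPa
Goodman: 1/n_f = τ_a/S_se + τ_m/S_su = 94.631/382 + 123.96/765 = 0.24772 + 0.16204 = 0.40977
n_f = 1/0.40977 = 2.44

2.44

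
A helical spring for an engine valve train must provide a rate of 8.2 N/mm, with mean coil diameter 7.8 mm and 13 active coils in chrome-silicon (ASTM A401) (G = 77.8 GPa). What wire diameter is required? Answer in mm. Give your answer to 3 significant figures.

d = (8D³N_a·k / G)^(1/4) = (8·7.8³·13·8.2 / (77.8×10³))^0.25
  = (5.2018)^0.25 = 1.5102 mm

1.51 mm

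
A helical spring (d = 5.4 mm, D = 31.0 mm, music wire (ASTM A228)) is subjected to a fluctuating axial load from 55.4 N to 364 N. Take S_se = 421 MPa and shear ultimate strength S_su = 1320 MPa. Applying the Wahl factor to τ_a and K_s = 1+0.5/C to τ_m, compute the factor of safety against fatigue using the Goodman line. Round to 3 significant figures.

3.13

C = D/d = 31.0/5.4 = 5.7407; K_W = (4C−1)/(4C−4)+0.615/C = 1.2653; K_s = 1+0.5/C = 1.0871
F_a = (F_max−F_min)/2 = 154.3 N; F_m = (F_max+F_min)/2 = 209.7 N
τ_a = K_W·8F_aD/(πd³) = 1.2653 × 77.355 = 97.879 MPa
τ_m = K_s·8F_mD/(πd³) = 1.0871 × 105.13 = 114.28 MPa
Goodman: 1/n_f = τ_a/S_se + τ_m/S_su = 97.879/421 + 114.28/1320 = 0.23249 + 0.08658 = 0.31907
n_f = 1/0.31907 = 3.134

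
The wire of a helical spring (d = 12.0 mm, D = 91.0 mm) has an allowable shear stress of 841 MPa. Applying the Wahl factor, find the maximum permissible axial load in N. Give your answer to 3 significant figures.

C = D/d = 91.0/12.0 = 7.5833
K_W = (4C−1)/(4C−4) + 0.615/C = 29.333/26.333 + 0.0811 = 1.1950
τ_max = K·8FD/(πd³) → F_max = τ_allow·πd³/(8DK)
F_max = 841·π·12.0³/(8·91.0·1.1950) = 4.5655e+06/869.98 = 5247.9 N

5250 N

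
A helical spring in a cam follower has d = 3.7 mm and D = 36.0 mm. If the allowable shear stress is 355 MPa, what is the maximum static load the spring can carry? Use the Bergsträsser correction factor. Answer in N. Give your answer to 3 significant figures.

172 N

C = D/d = 36.0/3.7 = 9.7297
K_B = (4C+2)/(4C−3) = 40.919/35.919 = 1.1392
τ_max = K·8FD/(πd³) → F_max = τ_allow·πd³/(8DK)
F_max = 355·π·3.7³/(8·36.0·1.1392) = 56492/328.09 = 172.18 N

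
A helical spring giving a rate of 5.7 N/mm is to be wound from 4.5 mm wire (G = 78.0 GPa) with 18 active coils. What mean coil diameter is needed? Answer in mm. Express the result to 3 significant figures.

D = (Gd⁴/(8N_a·k))^(1/3) = (78.0×10³·4.5⁴/(8·18·5.7))^(1/3)
  = (38967.9)^(1/3) = 33.9028 mm

33.9 mm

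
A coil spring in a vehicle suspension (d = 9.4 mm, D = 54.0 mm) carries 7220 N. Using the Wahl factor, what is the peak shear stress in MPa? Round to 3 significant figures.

1510 MPa

Spring index C = D/d = 54.0/9.4 = 5.7447
K_W = (4C−1)/(4C−4) + 0.615/C = 21.979/18.979 + 0.1071 = 1.2651
τ₀ = 8FD/(πd³) = 8·7220·54.0/(π·9.4³) = 3.11904e+06/2609.4 = 1195.3 MPa
τ_max = K·τ₀ = 1.2651 × 1195.3 = 1512.2 MPa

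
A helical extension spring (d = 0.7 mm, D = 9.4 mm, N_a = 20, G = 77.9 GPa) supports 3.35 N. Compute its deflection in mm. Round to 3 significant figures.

23.8 mm

k = Gd⁴/(8D³N_a) = (77.9×10³)(0.7⁴)/(8·9.4³·20) = 0.14074 N/mm
δ = F/k = 3.35 / 0.14074 = 23.802 mm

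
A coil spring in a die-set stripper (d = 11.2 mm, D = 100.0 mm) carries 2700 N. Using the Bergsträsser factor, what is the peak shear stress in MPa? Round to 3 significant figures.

Spring index C = D/d = 100.0/11.2 = 8.9286
K_B = (4C+2)/(4C−3) = 37.714/32.714 = 1.1528
τ₀ = 8FD/(πd³) = 8·2700·100.0/(π·11.2³) = 2.16e+06/4413.7 = 489.38 MPa
τ_max = K·τ₀ = 1.1528 × 489.38 = 564.18 MPa

564 MPa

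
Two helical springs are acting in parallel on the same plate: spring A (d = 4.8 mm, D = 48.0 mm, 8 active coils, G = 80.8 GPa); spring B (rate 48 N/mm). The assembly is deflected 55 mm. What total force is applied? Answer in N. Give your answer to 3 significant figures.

k_A = Gd⁴/(8D³N_a) = (80.8×10³)(4.8⁴)/(8·48.0³·8) = 6.06 N/mm
Parallel: k_eq = 6.06 + 48 = 54.06 N/mm
F = k_eq·δ = 54.06·55 = 2973.3 N

2970 N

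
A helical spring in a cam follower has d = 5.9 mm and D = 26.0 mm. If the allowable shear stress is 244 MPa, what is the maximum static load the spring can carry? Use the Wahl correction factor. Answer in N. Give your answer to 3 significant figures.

C = D/d = 26.0/5.9 = 4.4068
K_W = (4C−1)/(4C−4) + 0.615/C = 16.627/13.627 + 0.1396 = 1.3597
τ_max = K·8FD/(πd³) → F_max = τ_allow·πd³/(8DK)
F_max = 244·π·5.9³/(8·26.0·1.3597) = 1.5743e+05/282.82 = 556.66 N

557 N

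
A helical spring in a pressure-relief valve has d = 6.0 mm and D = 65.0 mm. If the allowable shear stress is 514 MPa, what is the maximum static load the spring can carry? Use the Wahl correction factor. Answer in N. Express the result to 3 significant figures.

592 N

C = D/d = 65.0/6.0 = 10.8333
K_W = (4C−1)/(4C−4) + 0.615/C = 42.333/39.333 + 0.0568 = 1.1330
τ_max = K·8FD/(πd³) → F_max = τ_allow·πd³/(8DK)
F_max = 514·π·6.0³/(8·65.0·1.1330) = 3.4879e+05/589.18 = 591.99 N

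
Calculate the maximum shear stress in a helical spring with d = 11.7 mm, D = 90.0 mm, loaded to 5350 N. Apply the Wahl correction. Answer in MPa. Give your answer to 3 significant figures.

913 MPa

Spring index C = D/d = 90.0/11.7 = 7.6923
K_W = (4C−1)/(4C−4) + 0.615/C = 29.769/26.769 + 0.0799 = 1.1920
τ₀ = 8FD/(πd³) = 8·5350·90.0/(π·11.7³) = 3.852e+06/5031.6 = 765.56 MPa
τ_max = K·τ₀ = 1.1920 × 765.56 = 912.56 MPa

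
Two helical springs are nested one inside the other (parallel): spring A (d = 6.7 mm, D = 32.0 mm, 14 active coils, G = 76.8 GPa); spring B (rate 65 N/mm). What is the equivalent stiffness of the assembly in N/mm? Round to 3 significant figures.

k_A = Gd⁴/(8D³N_a) = (76.8×10³)(6.7⁴)/(8·32.0³·14) = 42.169 N/mm
Parallel: k_eq = 42.169 + 65 = 107.17 N/mm

107 N/mm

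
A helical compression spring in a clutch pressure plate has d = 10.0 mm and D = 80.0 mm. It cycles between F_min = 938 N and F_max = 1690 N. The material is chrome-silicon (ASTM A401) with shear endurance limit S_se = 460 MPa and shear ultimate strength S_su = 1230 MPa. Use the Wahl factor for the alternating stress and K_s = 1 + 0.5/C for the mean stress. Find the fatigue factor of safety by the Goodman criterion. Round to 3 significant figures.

C = D/d = 80.0/10.0 = 8.0000; K_W = (4C−1)/(4C−4)+0.615/C = 1.1840; K_s = 1+0.5/C = 1.0625
F_a = (F_max−F_min)/2 = 376 N; F_m = (F_max+F_min)/2 = 1314 N
τ_a = K_W·8F_aD/(πd³) = 1.1840 × 76.598 = 90.694 MPa
τ_m = K_s·8F_mD/(πd³) = 1.0625 × 267.69 = 284.42 MPa
Goodman: 1/n_f = τ_a/S_se + τ_m/S_su = 90.694/460 + 284.42/1230 = 0.19716 + 0.23123 = 0.42839
n_f = 1/0.42839 = 2.334

2.33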